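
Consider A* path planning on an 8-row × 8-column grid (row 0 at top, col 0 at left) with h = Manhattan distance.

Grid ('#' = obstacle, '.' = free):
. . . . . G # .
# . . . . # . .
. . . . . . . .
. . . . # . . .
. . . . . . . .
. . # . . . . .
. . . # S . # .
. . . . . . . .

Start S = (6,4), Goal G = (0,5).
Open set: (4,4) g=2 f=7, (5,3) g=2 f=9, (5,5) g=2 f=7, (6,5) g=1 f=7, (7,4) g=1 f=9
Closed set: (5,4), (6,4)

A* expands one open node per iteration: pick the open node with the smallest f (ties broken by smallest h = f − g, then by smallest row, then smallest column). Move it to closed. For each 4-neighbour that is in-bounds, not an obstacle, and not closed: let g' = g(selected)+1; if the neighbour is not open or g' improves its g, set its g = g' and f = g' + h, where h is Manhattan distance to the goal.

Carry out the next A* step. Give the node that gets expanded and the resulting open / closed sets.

expanded=(4,4); open=[(4,3) g=3 f=9, (4,5) g=3 f=7, (5,3) g=2 f=9, (5,5) g=2 f=7, (6,5) g=1 f=7, (7,4) g=1 f=9]; closed=[(4,4), (5,4), (6,4)]

step 1: expand (4,4) (f=7, h=5) → closed; open now [(4,3) g=3 f=9, (4,5) g=3 f=7, (5,3) g=2 f=9, (5,5) g=2 f=7, (6,5) g=1 f=7, (7,4) g=1 f=9]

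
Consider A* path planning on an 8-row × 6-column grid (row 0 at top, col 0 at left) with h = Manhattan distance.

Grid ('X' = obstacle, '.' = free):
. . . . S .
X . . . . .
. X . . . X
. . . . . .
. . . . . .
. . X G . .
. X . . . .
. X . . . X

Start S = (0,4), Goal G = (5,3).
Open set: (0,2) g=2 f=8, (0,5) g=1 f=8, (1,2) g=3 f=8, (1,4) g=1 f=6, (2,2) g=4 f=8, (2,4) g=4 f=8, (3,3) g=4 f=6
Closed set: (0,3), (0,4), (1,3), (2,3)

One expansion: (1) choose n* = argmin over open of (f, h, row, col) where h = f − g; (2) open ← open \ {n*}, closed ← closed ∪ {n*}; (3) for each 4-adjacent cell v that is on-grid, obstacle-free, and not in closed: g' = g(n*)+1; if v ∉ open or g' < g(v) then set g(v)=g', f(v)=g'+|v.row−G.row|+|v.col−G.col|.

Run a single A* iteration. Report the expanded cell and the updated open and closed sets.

expanded=(3,3); open=[(0,2) g=2 f=8, (0,5) g=1 f=8, (1,2) g=3 f=8, (1,4) g=1 f=6, (2,2) g=4 f=8, (2,4) g=4 f=8, (3,2) g=5 f=8, (3,4) g=5 f=8, (4,3) g=5 f=6]; closed=[(0,3), (0,4), (1,3), (2,3), (3,3)]

step 1: expand (3,3) (f=6, h=2) → closed; open now [(0,2) g=2 f=8, (0,5) g=1 f=8, (1,2) g=3 f=8, (1,4) g=1 f=6, (2,2) g=4 f=8, (2,4) g=4 f=8, (3,2) g=5 f=8, (3,4) g=5 f=8, (4,3) g=5 f=6]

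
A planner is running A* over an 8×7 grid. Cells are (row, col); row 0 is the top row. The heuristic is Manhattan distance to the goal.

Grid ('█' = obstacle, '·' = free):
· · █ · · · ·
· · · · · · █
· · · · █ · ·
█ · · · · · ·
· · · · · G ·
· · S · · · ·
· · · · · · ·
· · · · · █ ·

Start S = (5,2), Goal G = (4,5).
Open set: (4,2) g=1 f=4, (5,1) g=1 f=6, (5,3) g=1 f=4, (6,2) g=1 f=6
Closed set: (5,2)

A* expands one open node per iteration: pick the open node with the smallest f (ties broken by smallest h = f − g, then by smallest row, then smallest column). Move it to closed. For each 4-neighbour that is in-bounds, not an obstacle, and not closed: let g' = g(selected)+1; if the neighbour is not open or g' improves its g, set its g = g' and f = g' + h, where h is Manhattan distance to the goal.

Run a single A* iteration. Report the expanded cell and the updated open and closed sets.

step 1: expand (4,2) (f=4, h=3) → closed; open now [(3,2) g=2 f=6, (4,1) g=2 f=6, (4,3) g=2 f=4, (5,1) g=1 f=6, (5,3) g=1 f=4, (6,2) g=1 f=6]

expanded=(4,2); open=[(3,2) g=2 f=6, (4,1) g=2 f=6, (4,3) g=2 f=4, (5,1) g=1 f=6, (5,3) g=1 f=4, (6,2) g=1 f=6]; closed=[(4,2), (5,2)]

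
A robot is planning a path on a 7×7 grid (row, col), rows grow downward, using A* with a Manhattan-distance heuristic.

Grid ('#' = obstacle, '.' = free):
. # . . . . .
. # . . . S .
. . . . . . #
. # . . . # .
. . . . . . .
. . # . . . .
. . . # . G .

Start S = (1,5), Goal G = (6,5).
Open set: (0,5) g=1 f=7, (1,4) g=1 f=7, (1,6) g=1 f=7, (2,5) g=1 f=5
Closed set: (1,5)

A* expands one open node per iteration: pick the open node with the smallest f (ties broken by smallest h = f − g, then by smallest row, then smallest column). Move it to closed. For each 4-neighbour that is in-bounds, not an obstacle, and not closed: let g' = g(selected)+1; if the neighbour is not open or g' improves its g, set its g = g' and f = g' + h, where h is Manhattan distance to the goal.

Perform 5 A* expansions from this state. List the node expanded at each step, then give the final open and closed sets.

order=[(2,5) → (2,4) → (3,4) → (4,4) → (4,5)]; open=[(0,5) g=1 f=7, (1,4) g=1 f=7, (1,6) g=1 f=7, (2,3) g=3 f=9, (3,3) g=4 f=9, (4,3) g=5 f=9, (4,6) g=6 f=9, (5,4) g=5 f=7, (5,5) g=6 f=7]; closed=[(1,5), (2,4), (2,5), (3,4), (4,4), (4,5)]

step 1: expand (2,5) (f=5, h=4) → closed; open now [(0,5) g=1 f=7, (1,4) g=1 f=7, (1,6) g=1 f=7, (2,4) g=2 f=7]
step 2: expand (2,4) (f=7, h=5) → closed; open now [(0,5) g=1 f=7, (1,4) g=1 f=7, (1,6) g=1 f=7, (2,3) g=3 f=9, (3,4) g=3 f=7]
step 3: expand (3,4) (f=7, h=4) → closed; open now [(0,5) g=1 f=7, (1,4) g=1 f=7, (1,6) g=1 f=7, (2,3) g=3 f=9, (3,3) g=4 f=9, (4,4) g=4 f=7]
step 4: expand (4,4) (f=7, h=3) → closed; open now [(0,5) g=1 f=7, (1,4) g=1 f=7, (1,6) g=1 f=7, (2,3) g=3 f=9, (3,3) g=4 f=9, (4,3) g=5 f=9, (4,5) g=5 f=7, (5,4) g=5 f=7]
step 5: expand (4,5) (f=7, h=2) → closed; open now [(0,5) g=1 f=7, (1,4) g=1 f=7, (1,6) g=1 f=7, (2,3) g=3 f=9, (3,3) g=4 f=9, (4,3) g=5 f=9, (4,6) g=6 f=9, (5,4) g=5 f=7, (5,5) g=6 f=7]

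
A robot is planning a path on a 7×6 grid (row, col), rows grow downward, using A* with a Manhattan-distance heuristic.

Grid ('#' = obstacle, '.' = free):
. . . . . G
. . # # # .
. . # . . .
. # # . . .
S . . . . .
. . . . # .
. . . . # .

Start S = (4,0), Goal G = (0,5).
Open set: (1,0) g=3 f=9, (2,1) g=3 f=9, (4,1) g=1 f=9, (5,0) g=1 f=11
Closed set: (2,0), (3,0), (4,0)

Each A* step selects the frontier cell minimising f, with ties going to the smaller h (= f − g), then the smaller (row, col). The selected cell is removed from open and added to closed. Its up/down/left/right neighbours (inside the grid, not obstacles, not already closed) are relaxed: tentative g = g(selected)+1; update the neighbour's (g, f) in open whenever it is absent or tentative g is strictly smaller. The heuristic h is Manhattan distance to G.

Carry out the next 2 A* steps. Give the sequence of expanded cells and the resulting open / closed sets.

order=[(1,0) → (0,0)]; open=[(0,1) g=5 f=9, (1,1) g=4 f=9, (2,1) g=3 f=9, (4,1) g=1 f=9, (5,0) g=1 f=11]; closed=[(0,0), (1,0), (2,0), (3,0), (4,0)]

step 1: expand (1,0) (f=9, h=6) → closed; open now [(0,0) g=4 f=9, (1,1) g=4 f=9, (2,1) g=3 f=9, (4,1) g=1 f=9, (5,0) g=1 f=11]
step 2: expand (0,0) (f=9, h=5) → closed; open now [(0,1) g=5 f=9, (1,1) g=4 f=9, (2,1) g=3 f=9, (4,1) g=1 f=9, (5,0) g=1 f=11]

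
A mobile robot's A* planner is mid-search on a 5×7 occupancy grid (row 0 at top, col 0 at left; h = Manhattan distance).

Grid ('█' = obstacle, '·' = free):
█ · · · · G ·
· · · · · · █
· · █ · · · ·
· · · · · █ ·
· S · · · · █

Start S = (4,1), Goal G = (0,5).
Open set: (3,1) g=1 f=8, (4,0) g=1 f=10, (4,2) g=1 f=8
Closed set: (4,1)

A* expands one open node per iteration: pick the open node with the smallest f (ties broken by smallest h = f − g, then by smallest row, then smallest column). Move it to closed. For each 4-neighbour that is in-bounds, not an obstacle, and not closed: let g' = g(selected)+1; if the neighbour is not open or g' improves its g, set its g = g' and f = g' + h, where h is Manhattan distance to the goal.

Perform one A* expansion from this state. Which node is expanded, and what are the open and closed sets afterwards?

step 1: expand (3,1) (f=8, h=7) → closed; open now [(2,1) g=2 f=8, (3,0) g=2 f=10, (3,2) g=2 f=8, (4,0) g=1 f=10, (4,2) g=1 f=8]

expanded=(3,1); open=[(2,1) g=2 f=8, (3,0) g=2 f=10, (3,2) g=2 f=8, (4,0) g=1 f=10, (4,2) g=1 f=8]; closed=[(3,1), (4,1)]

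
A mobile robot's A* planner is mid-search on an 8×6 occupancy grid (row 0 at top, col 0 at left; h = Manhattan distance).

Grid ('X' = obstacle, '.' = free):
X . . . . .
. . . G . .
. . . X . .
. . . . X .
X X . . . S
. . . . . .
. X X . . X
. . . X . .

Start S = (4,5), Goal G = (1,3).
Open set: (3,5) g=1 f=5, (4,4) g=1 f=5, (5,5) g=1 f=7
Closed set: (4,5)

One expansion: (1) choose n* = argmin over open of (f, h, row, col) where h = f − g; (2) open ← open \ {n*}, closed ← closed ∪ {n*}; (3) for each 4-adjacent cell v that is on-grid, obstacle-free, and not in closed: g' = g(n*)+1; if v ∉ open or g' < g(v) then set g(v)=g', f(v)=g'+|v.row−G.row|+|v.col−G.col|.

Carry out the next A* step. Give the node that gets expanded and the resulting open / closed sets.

step 1: expand (3,5) (f=5, h=4) → closed; open now [(2,5) g=2 f=5, (4,4) g=1 f=5, (5,5) g=1 f=7]

expanded=(3,5); open=[(2,5) g=2 f=5, (4,4) g=1 f=5, (5,5) g=1 f=7]; closed=[(3,5), (4,5)]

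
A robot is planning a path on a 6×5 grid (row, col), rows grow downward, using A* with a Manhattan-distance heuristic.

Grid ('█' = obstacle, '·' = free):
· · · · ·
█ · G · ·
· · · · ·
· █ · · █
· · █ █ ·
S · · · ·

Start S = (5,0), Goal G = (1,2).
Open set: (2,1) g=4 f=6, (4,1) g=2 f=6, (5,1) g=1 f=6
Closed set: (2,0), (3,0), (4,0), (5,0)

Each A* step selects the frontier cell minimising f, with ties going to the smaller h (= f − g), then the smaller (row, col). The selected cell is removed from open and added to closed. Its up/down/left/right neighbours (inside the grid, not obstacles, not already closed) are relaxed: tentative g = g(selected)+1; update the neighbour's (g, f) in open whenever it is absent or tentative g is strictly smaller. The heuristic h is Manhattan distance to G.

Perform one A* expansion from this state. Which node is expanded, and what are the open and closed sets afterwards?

step 1: expand (2,1) (f=6, h=2) → closed; open now [(1,1) g=5 f=6, (2,2) g=5 f=6, (4,1) g=2 f=6, (5,1) g=1 f=6]

expanded=(2,1); open=[(1,1) g=5 f=6, (2,2) g=5 f=6, (4,1) g=2 f=6, (5,1) g=1 f=6]; closed=[(2,0), (2,1), (3,0), (4,0), (5,0)]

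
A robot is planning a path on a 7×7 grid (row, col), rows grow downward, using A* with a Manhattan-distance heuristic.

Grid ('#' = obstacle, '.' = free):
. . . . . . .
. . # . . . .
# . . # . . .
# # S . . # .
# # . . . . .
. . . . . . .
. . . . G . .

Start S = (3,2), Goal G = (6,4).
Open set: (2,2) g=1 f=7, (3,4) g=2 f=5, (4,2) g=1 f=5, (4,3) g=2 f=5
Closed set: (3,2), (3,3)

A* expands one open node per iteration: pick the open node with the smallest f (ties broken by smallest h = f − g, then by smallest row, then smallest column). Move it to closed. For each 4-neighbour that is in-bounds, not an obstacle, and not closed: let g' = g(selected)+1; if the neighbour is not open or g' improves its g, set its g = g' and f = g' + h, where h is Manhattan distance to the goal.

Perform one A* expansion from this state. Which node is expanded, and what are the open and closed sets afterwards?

step 1: expand (3,4) (f=5, h=3) → closed; open now [(2,2) g=1 f=7, (2,4) g=3 f=7, (4,2) g=1 f=5, (4,3) g=2 f=5, (4,4) g=3 f=5]

expanded=(3,4); open=[(2,2) g=1 f=7, (2,4) g=3 f=7, (4,2) g=1 f=5, (4,3) g=2 f=5, (4,4) g=3 f=5]; closed=[(3,2), (3,3), (3,4)]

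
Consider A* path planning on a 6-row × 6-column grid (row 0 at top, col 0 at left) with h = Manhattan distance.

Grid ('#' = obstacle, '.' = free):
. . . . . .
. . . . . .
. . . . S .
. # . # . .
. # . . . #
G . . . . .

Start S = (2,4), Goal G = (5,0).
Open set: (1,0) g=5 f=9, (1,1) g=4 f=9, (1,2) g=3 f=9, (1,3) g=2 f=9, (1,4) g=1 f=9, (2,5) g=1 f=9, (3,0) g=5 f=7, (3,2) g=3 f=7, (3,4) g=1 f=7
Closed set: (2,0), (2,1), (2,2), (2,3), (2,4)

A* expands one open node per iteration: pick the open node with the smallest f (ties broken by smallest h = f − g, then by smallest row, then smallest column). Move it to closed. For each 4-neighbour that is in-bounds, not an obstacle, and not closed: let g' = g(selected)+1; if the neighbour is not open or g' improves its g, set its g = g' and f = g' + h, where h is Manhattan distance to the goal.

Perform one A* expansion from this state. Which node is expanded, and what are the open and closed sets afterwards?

step 1: expand (3,0) (f=7, h=2) → closed; open now [(1,0) g=5 f=9, (1,1) g=4 f=9, (1,2) g=3 f=9, (1,3) g=2 f=9, (1,4) g=1 f=9, (2,5) g=1 f=9, (3,2) g=3 f=7, (3,4) g=1 f=7, (4,0) g=6 f=7]

expanded=(3,0); open=[(1,0) g=5 f=9, (1,1) g=4 f=9, (1,2) g=3 f=9, (1,3) g=2 f=9, (1,4) g=1 f=9, (2,5) g=1 f=9, (3,2) g=3 f=7, (3,4) g=1 f=7, (4,0) g=6 f=7]; closed=[(2,0), (2,1), (2,2), (2,3), (2,4), (3,0)]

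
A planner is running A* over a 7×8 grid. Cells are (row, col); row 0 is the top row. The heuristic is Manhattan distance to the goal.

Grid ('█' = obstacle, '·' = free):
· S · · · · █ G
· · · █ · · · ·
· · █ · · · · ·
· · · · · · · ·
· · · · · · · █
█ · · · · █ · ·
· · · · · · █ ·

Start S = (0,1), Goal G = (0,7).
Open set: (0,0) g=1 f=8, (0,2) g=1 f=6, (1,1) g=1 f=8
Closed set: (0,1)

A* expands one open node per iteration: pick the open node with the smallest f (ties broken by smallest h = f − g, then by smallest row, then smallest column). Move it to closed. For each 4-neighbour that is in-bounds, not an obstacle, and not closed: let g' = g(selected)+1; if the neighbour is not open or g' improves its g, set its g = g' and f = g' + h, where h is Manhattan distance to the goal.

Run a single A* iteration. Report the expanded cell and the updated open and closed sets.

step 1: expand (0,2) (f=6, h=5) → closed; open now [(0,0) g=1 f=8, (0,3) g=2 f=6, (1,1) g=1 f=8, (1,2) g=2 f=8]

expanded=(0,2); open=[(0,0) g=1 f=8, (0,3) g=2 f=6, (1,1) g=1 f=8, (1,2) g=2 f=8]; closed=[(0,1), (0,2)]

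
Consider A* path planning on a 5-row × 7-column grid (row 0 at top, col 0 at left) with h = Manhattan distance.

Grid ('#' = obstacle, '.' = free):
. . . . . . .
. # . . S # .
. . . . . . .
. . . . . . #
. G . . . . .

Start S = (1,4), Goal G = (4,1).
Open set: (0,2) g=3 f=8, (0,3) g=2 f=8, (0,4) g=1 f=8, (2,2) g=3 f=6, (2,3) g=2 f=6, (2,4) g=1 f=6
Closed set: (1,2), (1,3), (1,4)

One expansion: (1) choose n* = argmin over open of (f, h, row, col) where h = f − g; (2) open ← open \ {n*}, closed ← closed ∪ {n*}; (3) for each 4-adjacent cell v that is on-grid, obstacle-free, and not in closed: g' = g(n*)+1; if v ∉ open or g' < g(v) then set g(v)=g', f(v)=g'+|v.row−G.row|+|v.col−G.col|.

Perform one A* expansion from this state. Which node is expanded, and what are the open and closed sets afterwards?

step 1: expand (2,2) (f=6, h=3) → closed; open now [(0,2) g=3 f=8, (0,3) g=2 f=8, (0,4) g=1 f=8, (2,1) g=4 f=6, (2,3) g=2 f=6, (2,4) g=1 f=6, (3,2) g=4 f=6]

expanded=(2,2); open=[(0,2) g=3 f=8, (0,3) g=2 f=8, (0,4) g=1 f=8, (2,1) g=4 f=6, (2,3) g=2 f=6, (2,4) g=1 f=6, (3,2) g=4 f=6]; closed=[(1,2), (1,3), (1,4), (2,2)]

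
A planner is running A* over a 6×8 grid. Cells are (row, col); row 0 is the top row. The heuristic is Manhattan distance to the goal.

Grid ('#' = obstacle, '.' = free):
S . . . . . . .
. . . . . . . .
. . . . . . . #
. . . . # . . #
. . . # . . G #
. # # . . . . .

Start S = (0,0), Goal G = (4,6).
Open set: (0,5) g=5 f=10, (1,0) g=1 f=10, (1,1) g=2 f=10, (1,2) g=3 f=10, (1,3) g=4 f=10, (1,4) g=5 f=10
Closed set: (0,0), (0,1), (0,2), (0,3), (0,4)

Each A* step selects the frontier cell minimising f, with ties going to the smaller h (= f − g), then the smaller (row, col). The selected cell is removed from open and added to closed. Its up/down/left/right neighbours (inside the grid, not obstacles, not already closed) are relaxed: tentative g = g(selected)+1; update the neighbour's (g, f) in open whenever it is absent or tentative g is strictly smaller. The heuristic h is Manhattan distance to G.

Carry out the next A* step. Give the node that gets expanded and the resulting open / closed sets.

step 1: expand (0,5) (f=10, h=5) → closed; open now [(0,6) g=6 f=10, (1,0) g=1 f=10, (1,1) g=2 f=10, (1,2) g=3 f=10, (1,3) g=4 f=10, (1,4) g=5 f=10, (1,5) g=6 f=10]

expanded=(0,5); open=[(0,6) g=6 f=10, (1,0) g=1 f=10, (1,1) g=2 f=10, (1,2) g=3 f=10, (1,3) g=4 f=10, (1,4) g=5 f=10, (1,5) g=6 f=10]; closed=[(0,0), (0,1), (0,2), (0,3), (0,4), (0,5)]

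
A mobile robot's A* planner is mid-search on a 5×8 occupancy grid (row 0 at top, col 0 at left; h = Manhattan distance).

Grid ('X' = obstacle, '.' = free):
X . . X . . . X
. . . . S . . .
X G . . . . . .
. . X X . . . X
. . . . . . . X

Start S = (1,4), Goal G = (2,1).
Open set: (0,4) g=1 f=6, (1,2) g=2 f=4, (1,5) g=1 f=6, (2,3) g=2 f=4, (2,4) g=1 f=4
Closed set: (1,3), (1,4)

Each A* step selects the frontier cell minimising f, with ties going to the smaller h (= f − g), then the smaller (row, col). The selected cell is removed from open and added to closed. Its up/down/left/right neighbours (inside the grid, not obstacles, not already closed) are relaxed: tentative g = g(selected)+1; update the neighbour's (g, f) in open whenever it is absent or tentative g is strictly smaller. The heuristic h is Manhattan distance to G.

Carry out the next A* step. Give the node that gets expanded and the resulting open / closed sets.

step 1: expand (1,2) (f=4, h=2) → closed; open now [(0,2) g=3 f=6, (0,4) g=1 f=6, (1,1) g=3 f=4, (1,5) g=1 f=6, (2,2) g=3 f=4, (2,3) g=2 f=4, (2,4) g=1 f=4]

expanded=(1,2); open=[(0,2) g=3 f=6, (0,4) g=1 f=6, (1,1) g=3 f=4, (1,5) g=1 f=6, (2,2) g=3 f=4, (2,3) g=2 f=4, (2,4) g=1 f=4]; closed=[(1,2), (1,3), (1,4)]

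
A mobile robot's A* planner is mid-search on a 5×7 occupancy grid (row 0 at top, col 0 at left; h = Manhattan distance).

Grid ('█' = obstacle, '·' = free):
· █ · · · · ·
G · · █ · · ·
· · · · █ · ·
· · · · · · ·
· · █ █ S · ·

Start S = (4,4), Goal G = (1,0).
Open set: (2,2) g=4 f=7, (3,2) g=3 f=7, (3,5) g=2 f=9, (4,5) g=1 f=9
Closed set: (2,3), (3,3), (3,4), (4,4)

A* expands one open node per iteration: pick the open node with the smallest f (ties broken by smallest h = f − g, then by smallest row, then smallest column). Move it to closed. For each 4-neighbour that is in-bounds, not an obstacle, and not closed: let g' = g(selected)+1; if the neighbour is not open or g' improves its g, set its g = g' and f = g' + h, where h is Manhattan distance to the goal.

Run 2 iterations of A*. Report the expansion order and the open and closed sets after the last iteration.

order=[(2,2) → (1,2)]; open=[(0,2) g=6 f=9, (1,1) g=6 f=7, (2,1) g=5 f=7, (3,2) g=3 f=7, (3,5) g=2 f=9, (4,5) g=1 f=9]; closed=[(1,2), (2,2), (2,3), (3,3), (3,4), (4,4)]

step 1: expand (2,2) (f=7, h=3) → closed; open now [(1,2) g=5 f=7, (2,1) g=5 f=7, (3,2) g=3 f=7, (3,5) g=2 f=9, (4,5) g=1 f=9]
step 2: expand (1,2) (f=7, h=2) → closed; open now [(0,2) g=6 f=9, (1,1) g=6 f=7, (2,1) g=5 f=7, (3,2) g=3 f=7, (3,5) g=2 f=9, (4,5) g=1 f=9]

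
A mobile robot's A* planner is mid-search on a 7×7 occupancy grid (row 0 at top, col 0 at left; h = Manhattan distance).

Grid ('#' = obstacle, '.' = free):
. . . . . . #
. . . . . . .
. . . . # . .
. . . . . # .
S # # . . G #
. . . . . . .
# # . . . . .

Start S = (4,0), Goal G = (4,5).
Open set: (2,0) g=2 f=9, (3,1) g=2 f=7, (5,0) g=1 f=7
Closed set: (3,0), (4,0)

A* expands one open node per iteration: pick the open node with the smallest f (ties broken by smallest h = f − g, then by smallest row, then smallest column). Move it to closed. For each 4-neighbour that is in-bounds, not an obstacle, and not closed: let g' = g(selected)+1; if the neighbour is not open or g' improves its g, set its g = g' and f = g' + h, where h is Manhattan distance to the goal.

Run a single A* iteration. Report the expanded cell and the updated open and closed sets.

expanded=(3,1); open=[(2,0) g=2 f=9, (2,1) g=3 f=9, (3,2) g=3 f=7, (5,0) g=1 f=7]; closed=[(3,0), (3,1), (4,0)]

step 1: expand (3,1) (f=7, h=5) → closed; open now [(2,0) g=2 f=9, (2,1) g=3 f=9, (3,2) g=3 f=7, (5,0) g=1 f=7]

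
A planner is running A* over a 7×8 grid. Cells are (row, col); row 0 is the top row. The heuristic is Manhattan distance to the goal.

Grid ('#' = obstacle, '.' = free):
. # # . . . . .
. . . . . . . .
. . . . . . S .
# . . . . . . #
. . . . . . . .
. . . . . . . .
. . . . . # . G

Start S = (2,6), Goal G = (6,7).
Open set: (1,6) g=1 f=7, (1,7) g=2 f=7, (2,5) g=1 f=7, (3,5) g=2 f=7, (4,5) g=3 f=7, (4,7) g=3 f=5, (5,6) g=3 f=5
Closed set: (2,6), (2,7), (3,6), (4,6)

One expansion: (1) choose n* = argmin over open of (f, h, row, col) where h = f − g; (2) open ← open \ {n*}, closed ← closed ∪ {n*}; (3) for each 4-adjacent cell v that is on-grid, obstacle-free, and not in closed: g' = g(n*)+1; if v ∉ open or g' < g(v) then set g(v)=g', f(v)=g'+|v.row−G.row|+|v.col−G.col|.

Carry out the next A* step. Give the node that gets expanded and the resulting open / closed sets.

step 1: expand (4,7) (f=5, h=2) → closed; open now [(1,6) g=1 f=7, (1,7) g=2 f=7, (2,5) g=1 f=7, (3,5) g=2 f=7, (4,5) g=3 f=7, (5,6) g=3 f=5, (5,7) g=4 f=5]

expanded=(4,7); open=[(1,6) g=1 f=7, (1,7) g=2 f=7, (2,5) g=1 f=7, (3,5) g=2 f=7, (4,5) g=3 f=7, (5,6) g=3 f=5, (5,7) g=4 f=5]; closed=[(2,6), (2,7), (3,6), (4,6), (4,7)]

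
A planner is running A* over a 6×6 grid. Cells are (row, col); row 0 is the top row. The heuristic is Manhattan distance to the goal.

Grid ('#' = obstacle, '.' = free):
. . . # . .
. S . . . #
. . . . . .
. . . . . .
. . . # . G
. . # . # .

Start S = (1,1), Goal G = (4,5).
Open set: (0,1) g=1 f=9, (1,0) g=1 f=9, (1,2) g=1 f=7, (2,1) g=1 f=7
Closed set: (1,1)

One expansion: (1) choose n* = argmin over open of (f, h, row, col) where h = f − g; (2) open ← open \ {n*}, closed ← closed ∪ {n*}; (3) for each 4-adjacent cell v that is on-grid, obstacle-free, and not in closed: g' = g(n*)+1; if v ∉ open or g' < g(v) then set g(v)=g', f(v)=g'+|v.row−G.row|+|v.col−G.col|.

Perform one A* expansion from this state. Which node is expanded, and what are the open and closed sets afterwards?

expanded=(1,2); open=[(0,1) g=1 f=9, (0,2) g=2 f=9, (1,0) g=1 f=9, (1,3) g=2 f=7, (2,1) g=1 f=7, (2,2) g=2 f=7]; closed=[(1,1), (1,2)]

step 1: expand (1,2) (f=7, h=6) → closed; open now [(0,1) g=1 f=9, (0,2) g=2 f=9, (1,0) g=1 f=9, (1,3) g=2 f=7, (2,1) g=1 f=7, (2,2) g=2 f=7]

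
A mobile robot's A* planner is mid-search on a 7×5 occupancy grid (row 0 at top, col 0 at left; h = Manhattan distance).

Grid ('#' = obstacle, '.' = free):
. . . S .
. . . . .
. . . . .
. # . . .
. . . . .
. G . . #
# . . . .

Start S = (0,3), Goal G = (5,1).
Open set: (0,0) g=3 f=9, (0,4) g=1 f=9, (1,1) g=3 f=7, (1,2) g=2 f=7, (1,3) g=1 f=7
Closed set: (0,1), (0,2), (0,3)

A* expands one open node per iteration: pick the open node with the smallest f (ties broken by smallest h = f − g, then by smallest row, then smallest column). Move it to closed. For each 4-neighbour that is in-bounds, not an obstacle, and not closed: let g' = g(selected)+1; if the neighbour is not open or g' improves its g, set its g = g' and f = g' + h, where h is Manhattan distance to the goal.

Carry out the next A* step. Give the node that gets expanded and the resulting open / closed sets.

expanded=(1,1); open=[(0,0) g=3 f=9, (0,4) g=1 f=9, (1,0) g=4 f=9, (1,2) g=2 f=7, (1,3) g=1 f=7, (2,1) g=4 f=7]; closed=[(0,1), (0,2), (0,3), (1,1)]

step 1: expand (1,1) (f=7, h=4) → closed; open now [(0,0) g=3 f=9, (0,4) g=1 f=9, (1,0) g=4 f=9, (1,2) g=2 f=7, (1,3) g=1 f=7, (2,1) g=4 f=7]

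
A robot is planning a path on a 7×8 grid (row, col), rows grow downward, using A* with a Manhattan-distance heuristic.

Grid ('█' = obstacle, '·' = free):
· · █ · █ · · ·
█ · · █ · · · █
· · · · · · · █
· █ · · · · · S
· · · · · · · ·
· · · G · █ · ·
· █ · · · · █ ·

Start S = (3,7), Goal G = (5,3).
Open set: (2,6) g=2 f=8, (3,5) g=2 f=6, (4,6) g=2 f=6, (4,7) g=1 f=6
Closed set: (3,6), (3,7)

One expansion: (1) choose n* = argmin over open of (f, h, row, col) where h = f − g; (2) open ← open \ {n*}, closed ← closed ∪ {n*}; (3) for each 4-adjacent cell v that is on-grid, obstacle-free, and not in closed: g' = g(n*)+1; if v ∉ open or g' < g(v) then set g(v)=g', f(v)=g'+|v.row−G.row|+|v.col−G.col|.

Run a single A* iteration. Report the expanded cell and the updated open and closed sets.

expanded=(3,5); open=[(2,5) g=3 f=8, (2,6) g=2 f=8, (3,4) g=3 f=6, (4,5) g=3 f=6, (4,6) g=2 f=6, (4,7) g=1 f=6]; closed=[(3,5), (3,6), (3,7)]

step 1: expand (3,5) (f=6, h=4) → closed; open now [(2,5) g=3 f=8, (2,6) g=2 f=8, (3,4) g=3 f=6, (4,5) g=3 f=6, (4,6) g=2 f=6, (4,7) g=1 f=6]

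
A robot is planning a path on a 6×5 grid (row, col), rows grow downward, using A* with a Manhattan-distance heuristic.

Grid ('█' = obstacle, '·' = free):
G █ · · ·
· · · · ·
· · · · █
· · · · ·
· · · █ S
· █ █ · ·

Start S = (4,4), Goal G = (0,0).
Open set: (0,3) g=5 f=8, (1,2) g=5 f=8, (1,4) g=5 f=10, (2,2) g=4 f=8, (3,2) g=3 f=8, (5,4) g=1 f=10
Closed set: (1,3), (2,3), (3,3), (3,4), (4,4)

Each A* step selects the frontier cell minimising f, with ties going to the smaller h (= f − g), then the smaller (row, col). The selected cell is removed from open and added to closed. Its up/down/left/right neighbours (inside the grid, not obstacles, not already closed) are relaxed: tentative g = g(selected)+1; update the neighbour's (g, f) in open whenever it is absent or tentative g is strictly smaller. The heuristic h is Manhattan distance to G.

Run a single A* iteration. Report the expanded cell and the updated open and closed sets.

step 1: expand (0,3) (f=8, h=3) → closed; open now [(0,2) g=6 f=8, (0,4) g=6 f=10, (1,2) g=5 f=8, (1,4) g=5 f=10, (2,2) g=4 f=8, (3,2) g=3 f=8, (5,4) g=1 f=10]

expanded=(0,3); open=[(0,2) g=6 f=8, (0,4) g=6 f=10, (1,2) g=5 f=8, (1,4) g=5 f=10, (2,2) g=4 f=8, (3,2) g=3 f=8, (5,4) g=1 f=10]; closed=[(0,3), (1,3), (2,3), (3,3), (3,4), (4,4)]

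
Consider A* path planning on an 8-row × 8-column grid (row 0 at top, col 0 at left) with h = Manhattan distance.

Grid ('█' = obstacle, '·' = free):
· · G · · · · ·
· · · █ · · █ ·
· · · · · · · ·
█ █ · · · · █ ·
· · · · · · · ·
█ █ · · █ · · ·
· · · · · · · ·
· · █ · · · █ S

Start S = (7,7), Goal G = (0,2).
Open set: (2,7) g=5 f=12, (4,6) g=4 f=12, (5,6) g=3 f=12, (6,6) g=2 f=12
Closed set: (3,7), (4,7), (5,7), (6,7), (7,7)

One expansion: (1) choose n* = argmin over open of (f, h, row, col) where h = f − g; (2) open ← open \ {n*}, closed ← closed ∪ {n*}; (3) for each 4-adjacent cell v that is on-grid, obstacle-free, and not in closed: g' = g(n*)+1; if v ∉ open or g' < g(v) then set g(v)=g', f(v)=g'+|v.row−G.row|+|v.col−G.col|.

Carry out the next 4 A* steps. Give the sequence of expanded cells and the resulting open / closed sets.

step 1: expand (2,7) (f=12, h=7) → closed; open now [(1,7) g=6 f=12, (2,6) g=6 f=12, (4,6) g=4 f=12, (5,6) g=3 f=12, (6,6) g=2 f=12]
step 2: expand (1,7) (f=12, h=6) → closed; open now [(0,7) g=7 f=12, (2,6) g=6 f=12, (4,6) g=4 f=12, (5,6) g=3 f=12, (6,6) g=2 f=12]
step 3: expand (0,7) (f=12, h=5) → closed; open now [(0,6) g=8 f=12, (2,6) g=6 f=12, (4,6) g=4 f=12, (5,6) g=3 f=12, (6,6) g=2 f=12]
step 4: expand (0,6) (f=12, h=4) → closed; open now [(0,5) g=9 f=12, (2,6) g=6 f=12, (4,6) g=4 f=12, (5,6) g=3 f=12, (6,6) g=2 f=12]

order=[(2,7) → (1,7) → (0,7) → (0,6)]; open=[(0,5) g=9 f=12, (2,6) g=6 f=12, (4,6) g=4 f=12, (5,6) g=3 f=12, (6,6) g=2 f=12]; closed=[(0,6), (0,7), (1,7), (2,7), (3,7), (4,7), (5,7), (6,7), (7,7)]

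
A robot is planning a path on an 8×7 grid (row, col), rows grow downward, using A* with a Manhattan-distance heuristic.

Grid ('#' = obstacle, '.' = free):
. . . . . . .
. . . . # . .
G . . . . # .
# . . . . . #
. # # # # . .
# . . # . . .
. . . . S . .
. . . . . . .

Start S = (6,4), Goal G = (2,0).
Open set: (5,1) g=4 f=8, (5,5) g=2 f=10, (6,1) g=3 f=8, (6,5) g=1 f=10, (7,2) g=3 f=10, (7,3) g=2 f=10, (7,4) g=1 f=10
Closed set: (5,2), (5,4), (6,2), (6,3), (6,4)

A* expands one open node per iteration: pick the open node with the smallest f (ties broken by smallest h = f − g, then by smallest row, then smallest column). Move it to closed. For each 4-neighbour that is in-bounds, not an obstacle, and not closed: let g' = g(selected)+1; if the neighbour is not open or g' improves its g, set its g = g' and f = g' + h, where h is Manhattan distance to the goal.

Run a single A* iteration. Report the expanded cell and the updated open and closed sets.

step 1: expand (5,1) (f=8, h=4) → closed; open now [(5,5) g=2 f=10, (6,1) g=3 f=8, (6,5) g=1 f=10, (7,2) g=3 f=10, (7,3) g=2 f=10, (7,4) g=1 f=10]

expanded=(5,1); open=[(5,5) g=2 f=10, (6,1) g=3 f=8, (6,5) g=1 f=10, (7,2) g=3 f=10, (7,3) g=2 f=10, (7,4) g=1 f=10]; closed=[(5,1), (5,2), (5,4), (6,2), (6,3), (6,4)]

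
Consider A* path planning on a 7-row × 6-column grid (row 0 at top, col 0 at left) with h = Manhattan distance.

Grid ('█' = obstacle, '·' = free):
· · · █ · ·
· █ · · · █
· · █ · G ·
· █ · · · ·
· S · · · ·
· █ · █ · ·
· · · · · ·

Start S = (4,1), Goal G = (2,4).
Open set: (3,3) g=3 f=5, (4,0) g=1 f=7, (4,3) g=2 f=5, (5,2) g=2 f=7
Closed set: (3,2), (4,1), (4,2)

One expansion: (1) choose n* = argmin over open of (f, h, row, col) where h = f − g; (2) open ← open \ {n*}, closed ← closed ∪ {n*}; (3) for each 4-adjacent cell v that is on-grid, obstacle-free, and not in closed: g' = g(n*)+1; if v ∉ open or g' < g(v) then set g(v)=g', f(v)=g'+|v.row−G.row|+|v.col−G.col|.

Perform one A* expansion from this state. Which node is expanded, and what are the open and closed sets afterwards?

step 1: expand (3,3) (f=5, h=2) → closed; open now [(2,3) g=4 f=5, (3,4) g=4 f=5, (4,0) g=1 f=7, (4,3) g=2 f=5, (5,2) g=2 f=7]

expanded=(3,3); open=[(2,3) g=4 f=5, (3,4) g=4 f=5, (4,0) g=1 f=7, (4,3) g=2 f=5, (5,2) g=2 f=7]; closed=[(3,2), (3,3), (4,1), (4,2)]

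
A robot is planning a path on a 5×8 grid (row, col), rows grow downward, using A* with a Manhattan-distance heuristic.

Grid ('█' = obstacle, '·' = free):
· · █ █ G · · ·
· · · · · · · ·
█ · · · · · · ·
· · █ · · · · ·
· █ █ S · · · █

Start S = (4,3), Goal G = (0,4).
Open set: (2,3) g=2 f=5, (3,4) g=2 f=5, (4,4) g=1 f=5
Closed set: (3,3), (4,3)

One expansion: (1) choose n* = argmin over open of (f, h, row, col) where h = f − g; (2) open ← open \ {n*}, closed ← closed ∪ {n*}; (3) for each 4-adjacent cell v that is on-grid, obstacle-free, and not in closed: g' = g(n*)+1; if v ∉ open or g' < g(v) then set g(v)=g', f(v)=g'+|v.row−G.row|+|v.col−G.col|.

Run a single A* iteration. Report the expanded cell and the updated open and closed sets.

expanded=(2,3); open=[(1,3) g=3 f=5, (2,2) g=3 f=7, (2,4) g=3 f=5, (3,4) g=2 f=5, (4,4) g=1 f=5]; closed=[(2,3), (3,3), (4,3)]

step 1: expand (2,3) (f=5, h=3) → closed; open now [(1,3) g=3 f=5, (2,2) g=3 f=7, (2,4) g=3 f=5, (3,4) g=2 f=5, (4,4) g=1 f=5]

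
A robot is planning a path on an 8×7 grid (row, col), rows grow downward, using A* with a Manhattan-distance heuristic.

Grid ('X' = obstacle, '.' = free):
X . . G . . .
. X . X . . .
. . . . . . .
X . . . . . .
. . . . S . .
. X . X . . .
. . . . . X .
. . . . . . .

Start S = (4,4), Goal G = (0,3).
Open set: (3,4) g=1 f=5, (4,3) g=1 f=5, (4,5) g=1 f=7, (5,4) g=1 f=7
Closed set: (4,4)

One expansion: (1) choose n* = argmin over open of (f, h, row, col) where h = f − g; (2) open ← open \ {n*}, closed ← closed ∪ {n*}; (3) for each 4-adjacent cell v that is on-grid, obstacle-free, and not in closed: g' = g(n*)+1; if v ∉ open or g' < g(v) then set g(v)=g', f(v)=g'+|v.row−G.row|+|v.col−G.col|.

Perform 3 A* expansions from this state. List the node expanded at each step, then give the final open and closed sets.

step 1: expand (3,4) (f=5, h=4) → closed; open now [(2,4) g=2 f=5, (3,3) g=2 f=5, (3,5) g=2 f=7, (4,3) g=1 f=5, (4,5) g=1 f=7, (5,4) g=1 f=7]
step 2: expand (2,4) (f=5, h=3) → closed; open now [(1,4) g=3 f=5, (2,3) g=3 f=5, (2,5) g=3 f=7, (3,3) g=2 f=5, (3,5) g=2 f=7, (4,3) g=1 f=5, (4,5) g=1 f=7, (5,4) g=1 f=7]
step 3: expand (1,4) (f=5, h=2) → closed; open now [(0,4) g=4 f=5, (1,5) g=4 f=7, (2,3) g=3 f=5, (2,5) g=3 f=7, (3,3) g=2 f=5, (3,5) g=2 f=7, (4,3) g=1 f=5, (4,5) g=1 f=7, (5,4) g=1 f=7]

order=[(3,4) → (2,4) → (1,4)]; open=[(0,4) g=4 f=5, (1,5) g=4 f=7, (2,3) g=3 f=5, (2,5) g=3 f=7, (3,3) g=2 f=5, (3,5) g=2 f=7, (4,3) g=1 f=5, (4,5) g=1 f=7, (5,4) g=1 f=7]; closed=[(1,4), (2,4), (3,4), (4,4)]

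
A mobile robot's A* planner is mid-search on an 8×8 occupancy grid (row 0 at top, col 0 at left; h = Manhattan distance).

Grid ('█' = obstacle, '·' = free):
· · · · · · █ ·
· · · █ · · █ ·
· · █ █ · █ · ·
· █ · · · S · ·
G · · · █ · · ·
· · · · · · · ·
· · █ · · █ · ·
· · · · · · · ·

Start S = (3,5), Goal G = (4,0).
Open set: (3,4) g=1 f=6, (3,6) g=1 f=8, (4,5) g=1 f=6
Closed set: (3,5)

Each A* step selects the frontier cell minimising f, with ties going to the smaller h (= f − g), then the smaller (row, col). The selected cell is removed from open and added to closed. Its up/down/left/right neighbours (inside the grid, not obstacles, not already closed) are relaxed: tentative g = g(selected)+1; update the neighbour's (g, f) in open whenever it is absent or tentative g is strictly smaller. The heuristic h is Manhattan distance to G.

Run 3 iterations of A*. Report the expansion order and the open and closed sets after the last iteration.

step 1: expand (3,4) (f=6, h=5) → closed; open now [(2,4) g=2 f=8, (3,3) g=2 f=6, (3,6) g=1 f=8, (4,5) g=1 f=6]
step 2: expand (3,3) (f=6, h=4) → closed; open now [(2,4) g=2 f=8, (3,2) g=3 f=6, (3,6) g=1 f=8, (4,3) g=3 f=6, (4,5) g=1 f=6]
step 3: expand (3,2) (f=6, h=3) → closed; open now [(2,4) g=2 f=8, (3,6) g=1 f=8, (4,2) g=4 f=6, (4,3) g=3 f=6, (4,5) g=1 f=6]

order=[(3,4) → (3,3) → (3,2)]; open=[(2,4) g=2 f=8, (3,6) g=1 f=8, (4,2) g=4 f=6, (4,3) g=3 f=6, (4,5) g=1 f=6]; closed=[(3,2), (3,3), (3,4), (3,5)]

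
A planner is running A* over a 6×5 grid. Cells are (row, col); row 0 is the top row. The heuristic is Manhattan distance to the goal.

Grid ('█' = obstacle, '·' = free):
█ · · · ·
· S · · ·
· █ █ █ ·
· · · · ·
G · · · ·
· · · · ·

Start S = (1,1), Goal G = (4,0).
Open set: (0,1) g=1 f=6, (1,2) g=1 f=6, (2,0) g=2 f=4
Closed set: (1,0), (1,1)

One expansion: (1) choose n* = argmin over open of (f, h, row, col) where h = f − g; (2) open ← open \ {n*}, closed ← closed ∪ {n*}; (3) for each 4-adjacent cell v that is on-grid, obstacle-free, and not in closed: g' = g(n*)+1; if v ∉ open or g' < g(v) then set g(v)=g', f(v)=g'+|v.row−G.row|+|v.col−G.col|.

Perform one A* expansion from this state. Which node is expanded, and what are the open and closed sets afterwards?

expanded=(2,0); open=[(0,1) g=1 f=6, (1,2) g=1 f=6, (3,0) g=3 f=4]; closed=[(1,0), (1,1), (2,0)]

step 1: expand (2,0) (f=4, h=2) → closed; open now [(0,1) g=1 f=6, (1,2) g=1 f=6, (3,0) g=3 f=4]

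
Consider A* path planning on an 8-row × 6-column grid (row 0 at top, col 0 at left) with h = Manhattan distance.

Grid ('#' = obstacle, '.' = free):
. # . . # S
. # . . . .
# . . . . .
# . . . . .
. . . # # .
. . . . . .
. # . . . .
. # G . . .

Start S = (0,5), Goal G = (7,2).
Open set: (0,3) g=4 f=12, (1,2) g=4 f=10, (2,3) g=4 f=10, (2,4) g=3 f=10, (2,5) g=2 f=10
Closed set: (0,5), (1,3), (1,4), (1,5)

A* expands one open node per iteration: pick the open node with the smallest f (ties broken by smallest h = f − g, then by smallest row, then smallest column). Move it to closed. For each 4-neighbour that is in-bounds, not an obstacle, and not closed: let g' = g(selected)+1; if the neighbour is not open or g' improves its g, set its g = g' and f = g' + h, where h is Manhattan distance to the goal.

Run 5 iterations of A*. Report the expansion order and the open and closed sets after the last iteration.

step 1: expand (1,2) (f=10, h=6) → closed; open now [(0,2) g=5 f=12, (0,3) g=4 f=12, (2,2) g=5 f=10, (2,3) g=4 f=10, (2,4) g=3 f=10, (2,5) g=2 f=10]
step 2: expand (2,2) (f=10, h=5) → closed; open now [(0,2) g=5 f=12, (0,3) g=4 f=12, (2,1) g=6 f=12, (2,3) g=4 f=10, (2,4) g=3 f=10, (2,5) g=2 f=10, (3,2) g=6 f=10]
step 3: expand (3,2) (f=10, h=4) → closed; open now [(0,2) g=5 f=12, (0,3) g=4 f=12, (2,1) g=6 f=12, (2,3) g=4 f=10, (2,4) g=3 f=10, (2,5) g=2 f=10, (3,1) g=7 f=12, (3,3) g=7 f=12, (4,2) g=7 f=10]
step 4: expand (4,2) (f=10, h=3) → closed; open now [(0,2) g=5 f=12, (0,3) g=4 f=12, (2,1) g=6 f=12, (2,3) g=4 f=10, (2,4) g=3 f=10, (2,5) g=2 f=10, (3,1) g=7 f=12, (3,3) g=7 f=12, (4,1) g=8 f=12, (5,2) g=8 f=10]
step 5: expand (5,2) (f=10, h=2) → closed; open now [(0,2) g=5 f=12, (0,3) g=4 f=12, (2,1) g=6 f=12, (2,3) g=4 f=10, (2,4) g=3 f=10, (2,5) g=2 f=10, (3,1) g=7 f=12, (3,3) g=7 f=12, (4,1) g=8 f=12, (5,1) g=9 f=12, (5,3) g=9 f=12, (6,2) g=9 f=10]

order=[(1,2) → (2,2) → (3,2) → (4,2) → (5,2)]; open=[(0,2) g=5 f=12, (0,3) g=4 f=12, (2,1) g=6 f=12, (2,3) g=4 f=10, (2,4) g=3 f=10, (2,5) g=2 f=10, (3,1) g=7 f=12, (3,3) g=7 f=12, (4,1) g=8 f=12, (5,1) g=9 f=12, (5,3) g=9 f=12, (6,2) g=9 f=10]; closed=[(0,5), (1,2), (1,3), (1,4), (1,5), (2,2), (3,2), (4,2), (5,2)]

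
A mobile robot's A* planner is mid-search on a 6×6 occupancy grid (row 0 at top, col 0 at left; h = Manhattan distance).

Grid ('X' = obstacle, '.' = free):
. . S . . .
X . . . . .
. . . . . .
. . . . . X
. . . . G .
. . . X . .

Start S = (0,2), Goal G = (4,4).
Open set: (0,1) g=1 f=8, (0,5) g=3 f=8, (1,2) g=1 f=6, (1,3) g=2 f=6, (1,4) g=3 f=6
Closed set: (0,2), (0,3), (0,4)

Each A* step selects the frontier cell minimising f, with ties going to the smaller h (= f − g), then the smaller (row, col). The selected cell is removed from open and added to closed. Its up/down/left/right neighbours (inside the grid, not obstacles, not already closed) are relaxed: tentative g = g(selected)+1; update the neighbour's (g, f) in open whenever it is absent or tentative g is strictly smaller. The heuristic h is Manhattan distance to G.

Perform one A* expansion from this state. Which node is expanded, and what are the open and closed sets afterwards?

step 1: expand (1,4) (f=6, h=3) → closed; open now [(0,1) g=1 f=8, (0,5) g=3 f=8, (1,2) g=1 f=6, (1,3) g=2 f=6, (1,5) g=4 f=8, (2,4) g=4 f=6]

expanded=(1,4); open=[(0,1) g=1 f=8, (0,5) g=3 f=8, (1,2) g=1 f=6, (1,3) g=2 f=6, (1,5) g=4 f=8, (2,4) g=4 f=6]; closed=[(0,2), (0,3), (0,4), (1,4)]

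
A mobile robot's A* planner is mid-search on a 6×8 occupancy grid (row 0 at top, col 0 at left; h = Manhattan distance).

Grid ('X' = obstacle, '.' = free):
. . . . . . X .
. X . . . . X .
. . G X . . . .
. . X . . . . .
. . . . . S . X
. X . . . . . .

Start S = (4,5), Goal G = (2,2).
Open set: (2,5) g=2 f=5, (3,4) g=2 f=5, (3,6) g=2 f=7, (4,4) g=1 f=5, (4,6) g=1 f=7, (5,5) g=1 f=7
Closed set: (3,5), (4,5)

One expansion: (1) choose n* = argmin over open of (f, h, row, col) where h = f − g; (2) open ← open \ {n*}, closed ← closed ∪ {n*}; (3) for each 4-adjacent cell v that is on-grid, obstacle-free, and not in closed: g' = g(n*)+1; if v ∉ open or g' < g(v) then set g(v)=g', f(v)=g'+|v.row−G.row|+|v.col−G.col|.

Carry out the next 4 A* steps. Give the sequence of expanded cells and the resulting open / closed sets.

step 1: expand (2,5) (f=5, h=3) → closed; open now [(1,5) g=3 f=7, (2,4) g=3 f=5, (2,6) g=3 f=7, (3,4) g=2 f=5, (3,6) g=2 f=7, (4,4) g=1 f=5, (4,6) g=1 f=7, (5,5) g=1 f=7]
step 2: expand (2,4) (f=5, h=2) → closed; open now [(1,4) g=4 f=7, (1,5) g=3 f=7, (2,6) g=3 f=7, (3,4) g=2 f=5, (3,6) g=2 f=7, (4,4) g=1 f=5, (4,6) g=1 f=7, (5,5) g=1 f=7]
step 3: expand (3,4) (f=5, h=3) → closed; open now [(1,4) g=4 f=7, (1,5) g=3 f=7, (2,6) g=3 f=7, (3,3) g=3 f=5, (3,6) g=2 f=7, (4,4) g=1 f=5, (4,6) g=1 f=7, (5,5) g=1 f=7]
step 4: expand (3,3) (f=5, h=2) → closed; open now [(1,4) g=4 f=7, (1,5) g=3 f=7, (2,6) g=3 f=7, (3,6) g=2 f=7, (4,3) g=4 f=7, (4,4) g=1 f=5, (4,6) g=1 f=7, (5,5) g=1 f=7]

order=[(2,5) → (2,4) → (3,4) → (3,3)]; open=[(1,4) g=4 f=7, (1,5) g=3 f=7, (2,6) g=3 f=7, (3,6) g=2 f=7, (4,3) g=4 f=7, (4,4) g=1 f=5, (4,6) g=1 f=7, (5,5) g=1 f=7]; closed=[(2,4), (2,5), (3,3), (3,4), (3,5), (4,5)]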